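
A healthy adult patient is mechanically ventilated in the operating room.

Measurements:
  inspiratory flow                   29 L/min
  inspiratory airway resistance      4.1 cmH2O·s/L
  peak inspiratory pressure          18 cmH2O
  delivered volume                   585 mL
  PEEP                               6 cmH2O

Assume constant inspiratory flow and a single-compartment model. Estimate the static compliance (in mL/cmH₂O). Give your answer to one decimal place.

Flow: 29 L/min ÷ 60 = 0.4833 L/s.
Equation of motion (constant flow): PIP = Vt/C + R·V̇ + PEEP.
Vt/C = PIP − R·V̇ − PEEP = 18 − 4.1×0.4833 − 6 = 18 − 1.982 − 6 = 10.018 cmH2O.
C = Vt / 10.018 = 585 / 10.018 = 58.395 mL/cmH2O.

58.4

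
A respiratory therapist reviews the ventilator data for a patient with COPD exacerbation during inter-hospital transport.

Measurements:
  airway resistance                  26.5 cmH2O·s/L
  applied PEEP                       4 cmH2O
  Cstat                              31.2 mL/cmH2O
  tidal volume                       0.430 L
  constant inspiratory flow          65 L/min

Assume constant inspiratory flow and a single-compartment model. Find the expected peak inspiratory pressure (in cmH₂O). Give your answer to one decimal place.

46.5

Flow: 65 L/min ÷ 60 = 1.0833 L/s.
Equation of motion (constant flow): PIP = Vt/C + R·V̇ + PEEP.
PIP = 430/31.2 + 26.5×1.0833 + 4 = 13.782 + 28.707 + 4 = 46.489 cmH2O.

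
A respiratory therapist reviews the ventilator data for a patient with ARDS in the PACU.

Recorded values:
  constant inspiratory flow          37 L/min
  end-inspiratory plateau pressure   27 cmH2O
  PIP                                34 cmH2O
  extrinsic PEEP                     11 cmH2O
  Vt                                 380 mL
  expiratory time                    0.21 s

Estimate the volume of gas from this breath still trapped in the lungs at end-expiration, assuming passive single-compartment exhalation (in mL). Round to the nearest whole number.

Flow: 37 L/min ÷ 60 = 0.6167 L/s.
R = (PIP − Pplat)/V̇ = (34 − 27) / 0.6167 = 7.0/0.6167 = 11.351 cmH2O·s/L.
C = Vt/(Pplat − PEEP) = 380.0 / (27 − 11) = 380.0/16.0 = 23.75 mL/cmH2O.
τ = R × C = 11.351 × 0.02375 L/cmH2O = 0.2696 s.
Fraction remaining = e^(−Te/τ) = e^(−0.21/0.2696) = 0.4589.
Trapped volume = 380.0 × 0.4589 = 174.38 mL.

174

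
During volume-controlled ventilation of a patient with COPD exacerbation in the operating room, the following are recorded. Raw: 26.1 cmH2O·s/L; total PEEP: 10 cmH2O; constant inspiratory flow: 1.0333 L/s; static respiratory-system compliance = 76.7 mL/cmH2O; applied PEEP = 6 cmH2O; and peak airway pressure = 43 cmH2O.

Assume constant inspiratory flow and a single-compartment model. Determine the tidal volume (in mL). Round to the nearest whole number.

Total PEEP = 10 cmH2O (set 6 + intrinsic 4); this is the baseline alveolar pressure.
Equation of motion (constant flow): PIP = Vt/C + R·V̇ + PEEP.
Vt/C = PIP − R·V̇ − PEEP = 43 − 26.969 − 10 = 6.031 cmH2O.
Vt = C × 6.031 = 76.7 × 6.031 = 462.58 mL.

463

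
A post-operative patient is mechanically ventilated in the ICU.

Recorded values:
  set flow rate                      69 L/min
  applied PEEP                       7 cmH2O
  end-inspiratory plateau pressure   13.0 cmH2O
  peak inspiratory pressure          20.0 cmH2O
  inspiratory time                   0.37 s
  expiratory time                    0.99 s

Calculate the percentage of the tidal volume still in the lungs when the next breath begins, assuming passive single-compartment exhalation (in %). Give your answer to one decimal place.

10.1

Flow: 69 L/min ÷ 60 = 1.15 L/s.
Vt = flow × Ti = 1.15 L/s × 0.37 s × 1000 mL/L = 425.5 mL.
R = (PIP − Pplat)/V̇ = (20.0 − 13.0) / 1.15 = 7.0/1.15 = 6.087 cmH2O·s/L.
C = Vt/(Pplat − PEEP) = 425.5 / (13.0 − 7) = 425.5/6.0 = 70.917 mL/cmH2O.
τ = R × C = 6.087 × 0.07092 L/cmH2O = 0.4317 s.
Fraction remaining at end-expiration = e^(−Te/τ) = e^(−0.99/0.4317) = 0.1009 → 10.09%.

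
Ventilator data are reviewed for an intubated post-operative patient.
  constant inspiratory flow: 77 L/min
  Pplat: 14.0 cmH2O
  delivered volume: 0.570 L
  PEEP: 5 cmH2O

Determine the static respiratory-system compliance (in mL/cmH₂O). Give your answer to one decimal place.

63.3

Cstat = Vt / (Pplat − PEEP) = 570 / (14.0 − 5) = 570 / 9.0 = 63.333 mL/cmH2O.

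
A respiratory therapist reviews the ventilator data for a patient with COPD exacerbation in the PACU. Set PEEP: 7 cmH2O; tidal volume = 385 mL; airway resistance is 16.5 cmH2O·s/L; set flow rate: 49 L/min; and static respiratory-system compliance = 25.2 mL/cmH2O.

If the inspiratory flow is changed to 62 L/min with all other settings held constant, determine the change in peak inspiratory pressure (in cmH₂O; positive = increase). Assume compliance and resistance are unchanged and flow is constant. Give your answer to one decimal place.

3.6

Flow: 49 L/min ÷ 60 = 0.8167 L/s.
New flow: 62 L/min ÷ 60 = 1.0333 L/s.
PIP = Vt/C + R·V̇ + PEEP (constant-flow equation of motion).
Only the resistive term changes: ΔPIP = R × ΔV̇ = 16.5 × (1.0333 − 0.8167) = 16.5 × 0.2166 = 3.574 cmH2O.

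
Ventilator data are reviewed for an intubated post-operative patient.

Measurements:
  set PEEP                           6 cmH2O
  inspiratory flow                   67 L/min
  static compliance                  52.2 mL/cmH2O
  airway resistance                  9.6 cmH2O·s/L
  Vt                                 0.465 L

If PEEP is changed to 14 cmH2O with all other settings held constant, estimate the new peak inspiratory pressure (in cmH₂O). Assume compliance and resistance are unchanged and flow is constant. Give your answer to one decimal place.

Flow: 67 L/min ÷ 60 = 1.1167 L/s.
PIP = Vt/C + R·V̇ + PEEP (constant-flow equation of motion).
Only the baseline term changes: ΔPIP = ΔPEEP = 14 − 6 = 8.0 cmH2O.
Original PIP = 465/52.2 + 9.6×1.1167 + 6 = 25.628 cmH2O; new PIP = 25.628 + (8.0) = 33.628 cmH2O.

33.6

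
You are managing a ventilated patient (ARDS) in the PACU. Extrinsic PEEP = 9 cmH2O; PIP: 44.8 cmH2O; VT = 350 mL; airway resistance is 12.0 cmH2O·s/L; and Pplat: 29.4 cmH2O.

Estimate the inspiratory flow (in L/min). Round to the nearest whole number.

flow = (PIP − Pplat) / Raw = (44.8 − 29.4) / 12.0 = 1.283 L/s × 60 = 76.98 L/min.

77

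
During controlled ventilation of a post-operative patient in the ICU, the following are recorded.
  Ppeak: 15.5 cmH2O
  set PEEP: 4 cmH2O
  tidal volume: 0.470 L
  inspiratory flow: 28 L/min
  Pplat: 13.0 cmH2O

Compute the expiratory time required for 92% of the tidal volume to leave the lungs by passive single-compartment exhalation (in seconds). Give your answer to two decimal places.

Flow: 28 L/min ÷ 60 = 0.4667 L/s.
R = (PIP − Pplat)/V̇ = (15.5 − 13.0) / 0.4667 = 2.5/0.4667 = 5.357 cmH2O·s/L.
C = Vt/(Pplat − PEEP) = 470.0 / (13.0 − 4) = 470.0/9.0 = 52.222 mL/cmH2O.
τ = R × C = 5.357 × 0.05222 L/cmH2O = 0.2797 s.
t = −τ·ln(1 − 0.92) = −0.2797·ln(0.08) = 0.7064 s.

0.71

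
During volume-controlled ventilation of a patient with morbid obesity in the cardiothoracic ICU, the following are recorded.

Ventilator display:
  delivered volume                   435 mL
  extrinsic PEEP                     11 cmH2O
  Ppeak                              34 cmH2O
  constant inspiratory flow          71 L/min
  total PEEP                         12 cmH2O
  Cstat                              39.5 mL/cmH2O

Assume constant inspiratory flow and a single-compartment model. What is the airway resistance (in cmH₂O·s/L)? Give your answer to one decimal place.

Flow: 71 L/min ÷ 60 = 1.1833 L/s.
Total PEEP = 12 cmH2O (set 11 + intrinsic 1); this is the baseline alveolar pressure.
Equation of motion (constant flow): PIP = Vt/C + R·V̇ + PEEP.
R·V̇ = PIP − Vt/C − PEEP = 34 − 435/39.5 − 12 = 34 − 11.013 − 12 = 10.987 cmH2O.
R = 10.987 / 1.1833 = 9.285 cmH2O·s/L.

9.3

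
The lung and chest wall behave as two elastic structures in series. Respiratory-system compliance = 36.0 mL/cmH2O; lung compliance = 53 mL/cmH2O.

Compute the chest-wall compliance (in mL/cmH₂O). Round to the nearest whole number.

112

1/Ccw = 1/Crs − 1/CL.
1/Ccw = 1/36.0 − 1/53 = 0.00891.
Ccw = 112.23 mL/cmH2O.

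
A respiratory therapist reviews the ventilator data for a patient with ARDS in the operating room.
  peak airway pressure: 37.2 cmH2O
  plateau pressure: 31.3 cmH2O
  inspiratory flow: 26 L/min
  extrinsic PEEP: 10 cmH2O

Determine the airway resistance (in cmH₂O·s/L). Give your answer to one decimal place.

Flow: 26 L/min ÷ 60 = 0.4333 L/s.
Raw = (PIP − Pplat) / flow = (37.2 − 31.3) / 0.4333 = 5.9 / 0.4333 = 13.616 cmH2O·s/L.

13.6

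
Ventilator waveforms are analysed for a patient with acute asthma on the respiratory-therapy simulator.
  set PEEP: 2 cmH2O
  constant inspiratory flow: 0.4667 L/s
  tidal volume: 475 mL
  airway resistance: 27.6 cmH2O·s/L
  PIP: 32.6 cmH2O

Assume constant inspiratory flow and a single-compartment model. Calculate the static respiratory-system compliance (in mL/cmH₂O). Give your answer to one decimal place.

26.8

Equation of motion (constant flow): PIP = Vt/C + R·V̇ + PEEP.
Vt/C = PIP − R·V̇ − PEEP = 32.6 − 27.6×0.4667 − 2 = 32.6 − 12.881 − 2 = 17.719 cmH2O.
C = Vt / 17.719 = 475 / 17.719 = 26.807 mL/cmH2O.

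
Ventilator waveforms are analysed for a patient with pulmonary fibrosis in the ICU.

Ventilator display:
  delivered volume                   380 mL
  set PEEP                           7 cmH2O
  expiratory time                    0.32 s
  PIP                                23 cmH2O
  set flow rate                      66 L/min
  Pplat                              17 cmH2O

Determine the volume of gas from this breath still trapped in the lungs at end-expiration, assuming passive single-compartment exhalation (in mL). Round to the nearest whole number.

Flow: 66 L/min ÷ 60 = 1.1 L/s.
R = (PIP − Pplat)/V̇ = (23 − 17) / 1.1 = 6.0/1.1 = 5.455 cmH2O·s/L.
C = Vt/(Pplat − PEEP) = 380.0 / (17 − 7) = 380.0/10.0 = 38.0 mL/cmH2O.
τ = R × C = 5.455 × 0.038 L/cmH2O = 0.2073 s.
Fraction remaining = e^(−Te/τ) = e^(−0.32/0.2073) = 0.2136.
Trapped volume = 380.0 × 0.2136 = 81.168 mL.

81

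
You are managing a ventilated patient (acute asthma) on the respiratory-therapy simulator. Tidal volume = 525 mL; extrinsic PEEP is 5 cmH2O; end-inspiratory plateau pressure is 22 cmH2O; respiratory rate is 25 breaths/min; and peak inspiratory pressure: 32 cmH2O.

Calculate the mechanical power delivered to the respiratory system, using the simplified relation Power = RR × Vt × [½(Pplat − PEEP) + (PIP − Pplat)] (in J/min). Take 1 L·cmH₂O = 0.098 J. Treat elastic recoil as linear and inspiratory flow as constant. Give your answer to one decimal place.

23.8

Per-breath work = Vt × [½(Pplat−PEEP) + (PIP−Pplat)] = 0.525 × [0.5×17.0 + 10.0] = 0.525 × 18.5 = 9.713 L·cmH2O.
Power = 25 × 9.713 = 242.83 L·cmH2O/min.
× 0.098 J/(L·cmH2O) → 23.797 J/min.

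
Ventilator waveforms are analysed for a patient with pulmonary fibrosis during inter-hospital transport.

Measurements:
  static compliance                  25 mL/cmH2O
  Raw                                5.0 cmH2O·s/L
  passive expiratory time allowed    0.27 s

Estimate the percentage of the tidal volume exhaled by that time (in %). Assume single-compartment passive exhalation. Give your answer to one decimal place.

τ = R × C = 5.0 × 25 mL/cmH2O = 5.0 × 0.025 L/cmH2O = 0.125 s.
Passive exhalation: V(t)/V₀ = e^(−t/τ) = e^(−0.27/0.125) = 0.1153.
Fraction exhaled = 1 − 0.1153 = 0.8847 → 88.47%.

88.5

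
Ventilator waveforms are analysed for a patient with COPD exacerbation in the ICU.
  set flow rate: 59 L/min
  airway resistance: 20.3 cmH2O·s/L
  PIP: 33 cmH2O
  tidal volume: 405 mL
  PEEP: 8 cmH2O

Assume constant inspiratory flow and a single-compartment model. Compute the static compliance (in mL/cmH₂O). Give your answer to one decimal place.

Flow: 59 L/min ÷ 60 = 0.9833 L/s.
Equation of motion (constant flow): PIP = Vt/C + R·V̇ + PEEP.
Vt/C = PIP − R·V̇ − PEEP = 33 − 20.3×0.9833 − 8 = 33 − 19.961 − 8 = 5.039 cmH2O.
C = Vt / 5.039 = 405 / 5.039 = 80.373 mL/cmH2O.

80.4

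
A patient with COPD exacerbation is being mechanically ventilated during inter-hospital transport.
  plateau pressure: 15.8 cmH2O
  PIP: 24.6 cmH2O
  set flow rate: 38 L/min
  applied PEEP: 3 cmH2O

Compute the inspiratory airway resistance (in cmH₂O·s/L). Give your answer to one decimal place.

13.9

Flow: 38 L/min ÷ 60 = 0.6333 L/s.
Raw = (PIP − Pplat) / flow = (24.6 − 15.8) / 0.6333 = 8.8 / 0.6333 = 13.895 cmH2O·s/L.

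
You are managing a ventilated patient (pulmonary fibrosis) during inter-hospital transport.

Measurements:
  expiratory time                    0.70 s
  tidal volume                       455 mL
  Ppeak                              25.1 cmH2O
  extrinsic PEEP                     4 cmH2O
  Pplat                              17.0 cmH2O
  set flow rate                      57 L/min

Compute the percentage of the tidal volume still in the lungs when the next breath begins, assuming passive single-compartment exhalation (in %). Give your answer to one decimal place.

Flow: 57 L/min ÷ 60 = 0.95 L/s.
R = (PIP − Pplat)/V̇ = (25.1 − 17.0) / 0.95 = 8.1/0.95 = 8.526 cmH2O·s/L.
C = Vt/(Pplat − PEEP) = 455.0 / (17.0 − 4) = 455.0/13.0 = 35.0 mL/cmH2O.
τ = R × C = 8.526 × 0.035 L/cmH2O = 0.2984 s.
Fraction remaining at end-expiration = e^(−Te/τ) = e^(−0.70/0.2984) = 0.09577 → 9.577%.

9.6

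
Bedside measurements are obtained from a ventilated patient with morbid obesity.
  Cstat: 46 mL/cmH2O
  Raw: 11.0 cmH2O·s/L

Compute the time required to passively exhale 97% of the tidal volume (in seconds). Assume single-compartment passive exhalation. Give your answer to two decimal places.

1.77

τ = R × C = 11.0 × 46 mL/cmH2O = 11.0 × 0.046 L/cmH2O = 0.506 s.
Exhaled fraction f = 1 − e^(−t/τ) → t = −τ·ln(1 − f) = −0.506·ln(0.03) = 1.774 s.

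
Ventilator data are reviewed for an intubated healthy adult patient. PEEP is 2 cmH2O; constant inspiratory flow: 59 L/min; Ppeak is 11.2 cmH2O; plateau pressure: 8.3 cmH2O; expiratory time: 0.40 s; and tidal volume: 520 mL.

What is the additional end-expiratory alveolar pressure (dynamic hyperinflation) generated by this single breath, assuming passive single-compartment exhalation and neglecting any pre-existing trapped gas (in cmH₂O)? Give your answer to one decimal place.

Flow: 59 L/min ÷ 60 = 0.9833 L/s.
R = (PIP − Pplat)/V̇ = (11.2 − 8.3) / 0.9833 = 2.9/0.9833 = 2.949 cmH2O·s/L.
C = Vt/(Pplat − PEEP) = 520.0 / (8.3 − 2) = 520.0/6.3 = 82.54 mL/cmH2O.
τ = R × C = 2.949 × 0.08254 L/cmH2O = 0.2434 s.
Fraction remaining = e^(−Te/τ) = e^(−0.40/0.2434) = 0.1933; trapped volume = 520.0 × 0.1933 = 100.52 mL.
Additional alveolar pressure from trapping ≈ V_trapped / C = 100.52 / 82.54 = 1.218 cmH2O.

1.2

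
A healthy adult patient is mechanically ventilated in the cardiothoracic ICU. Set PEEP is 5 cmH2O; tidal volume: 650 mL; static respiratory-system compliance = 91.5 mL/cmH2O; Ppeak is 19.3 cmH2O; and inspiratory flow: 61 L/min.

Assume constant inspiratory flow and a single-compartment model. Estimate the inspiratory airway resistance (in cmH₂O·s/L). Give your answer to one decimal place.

7.1

Flow: 61 L/min ÷ 60 = 1.0167 L/s.
Equation of motion (constant flow): PIP = Vt/C + R·V̇ + PEEP.
R·V̇ = PIP − Vt/C − PEEP = 19.3 − 650/91.5 − 5 = 19.3 − 7.104 − 5 = 7.196 cmH2O.
R = 7.196 / 1.0167 = 7.078 cmH2O·s/L.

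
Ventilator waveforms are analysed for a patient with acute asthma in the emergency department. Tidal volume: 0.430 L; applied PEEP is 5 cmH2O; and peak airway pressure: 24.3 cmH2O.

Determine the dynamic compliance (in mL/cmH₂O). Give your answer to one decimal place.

22.3

Dynamic compliance = Vt / (PIP − PEEP) = 430 / (24.3 − 5) = 430 / 19.3 = 22.28 mL/cmH2O.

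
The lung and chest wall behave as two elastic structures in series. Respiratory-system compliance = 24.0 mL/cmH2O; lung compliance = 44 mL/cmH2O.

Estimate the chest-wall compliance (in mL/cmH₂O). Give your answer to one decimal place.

52.8

1/Ccw = 1/Crs − 1/CL.
1/Ccw = 1/24.0 − 1/44 = 0.01894.
Ccw = 52.798 mL/cmH2O.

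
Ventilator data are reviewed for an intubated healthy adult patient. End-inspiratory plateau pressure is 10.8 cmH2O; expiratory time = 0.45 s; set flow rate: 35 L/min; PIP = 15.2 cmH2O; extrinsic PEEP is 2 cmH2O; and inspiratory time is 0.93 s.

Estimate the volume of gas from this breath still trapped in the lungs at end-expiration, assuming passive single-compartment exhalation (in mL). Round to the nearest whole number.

Flow: 35 L/min ÷ 60 = 0.5833 L/s.
Vt = flow × Ti = 0.5833 L/s × 0.93 s × 1000 mL/L = 542.47 mL.
R = (PIP − Pplat)/V̇ = (15.2 − 10.8) / 0.5833 = 4.4/0.5833 = 7.543 cmH2O·s/L.
C = Vt/(Pplat − PEEP) = 542.47 / (10.8 − 2) = 542.47/8.8 = 61.644 mL/cmH2O.
τ = R × C = 7.543 × 0.06164 L/cmH2O = 0.465 s.
Fraction remaining = e^(−Te/τ) = e^(−0.45/0.465) = 0.3799.
Trapped volume = 542.47 × 0.3799 = 206.08 mL.

206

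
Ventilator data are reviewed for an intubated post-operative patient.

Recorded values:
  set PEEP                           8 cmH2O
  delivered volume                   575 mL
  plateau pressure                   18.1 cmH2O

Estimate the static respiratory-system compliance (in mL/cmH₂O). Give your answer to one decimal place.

Cstat = Vt / (Pplat − PEEP) = 575 / (18.1 − 8) = 575 / 10.1 = 56.931 mL/cmH2O.

56.9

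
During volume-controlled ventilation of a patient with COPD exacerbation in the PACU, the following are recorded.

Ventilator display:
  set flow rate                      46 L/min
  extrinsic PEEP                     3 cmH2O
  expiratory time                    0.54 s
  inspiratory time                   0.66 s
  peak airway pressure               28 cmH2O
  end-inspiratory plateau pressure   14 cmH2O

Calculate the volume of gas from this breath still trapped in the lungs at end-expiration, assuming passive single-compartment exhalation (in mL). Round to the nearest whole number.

266

Flow: 46 L/min ÷ 60 = 0.7667 L/s.
Vt = flow × Ti = 0.7667 L/s × 0.66 s × 1000 mL/L = 506.02 mL.
R = (PIP − Pplat)/V̇ = (28 − 14) / 0.7667 = 14.0/0.7667 = 18.26 cmH2O·s/L.
C = Vt/(Pplat − PEEP) = 506.02 / (14 − 3) = 506.02/11.0 = 46.002 mL/cmH2O.
τ = R × C = 18.26 × 0.046 L/cmH2O = 0.84 s.
Fraction remaining = e^(−Te/τ) = e^(−0.54/0.84) = 0.5258.
Trapped volume = 506.02 × 0.5258 = 266.07 mL.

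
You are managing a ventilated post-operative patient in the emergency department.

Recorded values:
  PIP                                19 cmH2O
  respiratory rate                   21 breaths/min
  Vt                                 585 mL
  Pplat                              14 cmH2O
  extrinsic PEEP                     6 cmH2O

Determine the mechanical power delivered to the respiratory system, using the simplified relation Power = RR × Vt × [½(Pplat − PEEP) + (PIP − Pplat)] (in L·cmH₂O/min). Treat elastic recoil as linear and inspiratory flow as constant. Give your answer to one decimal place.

Per-breath work = Vt × [½(Pplat−PEEP) + (PIP−Pplat)] = 0.585 × [0.5×8.0 + 5.0] = 0.585 × 9.0 = 5.265 L·cmH2O.
Power = 21 × 5.265 = 110.57 L·cmH2O/min.

110.6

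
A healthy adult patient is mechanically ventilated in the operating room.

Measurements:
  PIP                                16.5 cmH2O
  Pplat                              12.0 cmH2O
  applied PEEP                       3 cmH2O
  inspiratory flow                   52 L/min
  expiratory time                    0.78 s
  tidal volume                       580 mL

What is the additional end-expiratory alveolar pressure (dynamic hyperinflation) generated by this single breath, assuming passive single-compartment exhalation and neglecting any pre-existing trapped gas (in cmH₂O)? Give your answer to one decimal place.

Flow: 52 L/min ÷ 60 = 0.8667 L/s.
R = (PIP − Pplat)/V̇ = (16.5 − 12.0) / 0.8667 = 4.5/0.8667 = 5.192 cmH2O·s/L.
C = Vt/(Pplat − PEEP) = 580.0 / (12.0 − 3) = 580.0/9.0 = 64.444 mL/cmH2O.
τ = R × C = 5.192 × 0.06444 L/cmH2O = 0.3346 s.
Fraction remaining = e^(−Te/τ) = e^(−0.78/0.3346) = 0.09718; trapped volume = 580.0 × 0.09718 = 56.364 mL.
Additional alveolar pressure from trapping ≈ V_trapped / C = 56.364 / 64.444 = 0.8746 cmH2O.

0.9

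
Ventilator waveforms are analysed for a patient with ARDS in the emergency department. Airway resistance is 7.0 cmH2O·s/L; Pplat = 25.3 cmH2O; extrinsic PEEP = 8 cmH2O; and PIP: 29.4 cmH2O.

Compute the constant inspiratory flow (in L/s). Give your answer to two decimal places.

flow = (PIP − Pplat) / Raw = 4.1 / 7.0 = 0.5857 L/s.

0.59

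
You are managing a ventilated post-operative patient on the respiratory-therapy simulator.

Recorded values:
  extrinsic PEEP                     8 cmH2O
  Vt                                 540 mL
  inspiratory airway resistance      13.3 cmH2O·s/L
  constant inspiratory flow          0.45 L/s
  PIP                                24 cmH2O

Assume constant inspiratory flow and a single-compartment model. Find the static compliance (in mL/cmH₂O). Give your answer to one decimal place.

Equation of motion (constant flow): PIP = Vt/C + R·V̇ + PEEP.
Vt/C = PIP − R·V̇ − PEEP = 24 − 13.3×0.45 − 8 = 24 − 5.985 − 8 = 10.015 cmH2O.
C = Vt / 10.015 = 540 / 10.015 = 53.919 mL/cmH2O.

53.9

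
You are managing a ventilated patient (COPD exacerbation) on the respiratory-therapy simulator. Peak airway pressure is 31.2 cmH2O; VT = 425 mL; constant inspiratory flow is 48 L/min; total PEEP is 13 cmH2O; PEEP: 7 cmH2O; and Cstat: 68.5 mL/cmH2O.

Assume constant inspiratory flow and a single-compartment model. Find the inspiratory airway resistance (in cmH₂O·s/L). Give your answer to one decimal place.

Flow: 48 L/min ÷ 60 = 0.8 L/s.
Total PEEP = 13 cmH2O (set 7 + intrinsic 6); this is the baseline alveolar pressure.
Equation of motion (constant flow): PIP = Vt/C + R·V̇ + PEEP.
R·V̇ = PIP − Vt/C − PEEP = 31.2 − 425/68.5 − 13 = 31.2 − 6.204 − 13 = 11.996 cmH2O.
R = 11.996 / 0.8 = 14.995 cmH2O·s/L.

15.0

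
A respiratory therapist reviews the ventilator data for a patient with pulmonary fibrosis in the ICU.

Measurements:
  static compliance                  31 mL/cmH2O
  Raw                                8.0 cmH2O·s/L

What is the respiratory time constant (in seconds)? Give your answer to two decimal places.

0.25

τ = R × C = 8.0 × 31 mL/cmH2O = 8.0 × 0.031 L/cmH2O = 0.248 s.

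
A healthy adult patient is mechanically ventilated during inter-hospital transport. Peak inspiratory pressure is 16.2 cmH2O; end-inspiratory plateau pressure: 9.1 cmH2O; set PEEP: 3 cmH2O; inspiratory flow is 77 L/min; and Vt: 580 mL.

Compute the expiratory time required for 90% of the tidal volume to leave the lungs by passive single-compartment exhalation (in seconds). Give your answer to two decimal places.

Flow: 77 L/min ÷ 60 = 1.2833 L/s.
R = (PIP − Pplat)/V̇ = (16.2 − 9.1) / 1.2833 = 7.1/1.2833 = 5.533 cmH2O·s/L.
C = Vt/(Pplat − PEEP) = 580.0 / (9.1 − 3) = 580.0/6.1 = 95.082 mL/cmH2O.
τ = R × C = 5.533 × 0.09508 L/cmH2O = 0.5261 s.
t = −τ·ln(1 − 0.90) = −0.5261·ln(0.1) = 1.211 s.

1.21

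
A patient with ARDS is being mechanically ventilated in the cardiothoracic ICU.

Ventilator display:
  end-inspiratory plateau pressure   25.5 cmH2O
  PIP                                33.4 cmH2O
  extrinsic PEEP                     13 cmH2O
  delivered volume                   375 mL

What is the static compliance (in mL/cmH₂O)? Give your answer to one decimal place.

30.0

Cstat = Vt / (Pplat − PEEP) = 375 / (25.5 − 13) = 375 / 12.5 = 30.0 mL/cmH2O.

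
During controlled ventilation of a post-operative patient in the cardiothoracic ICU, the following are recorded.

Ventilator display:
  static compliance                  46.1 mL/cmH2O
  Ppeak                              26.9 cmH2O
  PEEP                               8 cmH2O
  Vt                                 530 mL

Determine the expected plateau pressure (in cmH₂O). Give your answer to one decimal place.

19.5

Pplat = PEEP + Vt / Cstat = 8 + 530 / 46.1 = 8 + 11.497 = 19.497 cmH2O.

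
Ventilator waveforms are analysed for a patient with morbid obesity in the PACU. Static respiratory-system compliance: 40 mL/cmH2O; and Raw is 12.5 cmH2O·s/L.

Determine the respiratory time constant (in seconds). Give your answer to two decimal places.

τ = R × C = 12.5 × 40 mL/cmH2O = 12.5 × 0.040 L/cmH2O = 0.5 s.

0.50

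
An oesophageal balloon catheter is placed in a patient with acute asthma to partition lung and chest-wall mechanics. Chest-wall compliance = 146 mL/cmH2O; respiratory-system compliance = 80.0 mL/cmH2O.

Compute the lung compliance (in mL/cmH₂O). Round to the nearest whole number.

177

1/CL = 1/Crs − 1/Ccw.
1/CL = 1/80.0 − 1/146 = 0.005651.
CL = 176.96 mL/cmH2O.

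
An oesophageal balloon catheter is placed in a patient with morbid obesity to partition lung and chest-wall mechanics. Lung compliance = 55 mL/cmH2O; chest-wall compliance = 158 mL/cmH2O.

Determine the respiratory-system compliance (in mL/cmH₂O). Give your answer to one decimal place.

40.8

Lung and chest wall are elastances in series: 1/Crs = 1/CL + 1/Ccw.
1/Crs = 1/55 + 1/158 = 0.02451.
Crs = 40.8 mL/cmH2O.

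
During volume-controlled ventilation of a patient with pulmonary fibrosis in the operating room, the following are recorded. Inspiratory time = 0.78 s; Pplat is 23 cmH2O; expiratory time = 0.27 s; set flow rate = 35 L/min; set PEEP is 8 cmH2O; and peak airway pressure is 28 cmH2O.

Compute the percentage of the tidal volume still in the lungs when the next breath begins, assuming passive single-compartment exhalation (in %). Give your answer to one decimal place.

Flow: 35 L/min ÷ 60 = 0.5833 L/s.
Vt = flow × Ti = 0.5833 L/s × 0.78 s × 1000 mL/L = 454.97 mL.
R = (PIP − Pplat)/V̇ = (28 − 23) / 0.5833 = 5.0/0.5833 = 8.572 cmH2O·s/L.
C = Vt/(Pplat − PEEP) = 454.97 / (23 − 8) = 454.97/15.0 = 30.331 mL/cmH2O.
τ = R × C = 8.572 × 0.03033 L/cmH2O = 0.26 s.
Fraction remaining at end-expiration = e^(−Te/τ) = e^(−0.27/0.26) = 0.354 → 35.4%.

35.4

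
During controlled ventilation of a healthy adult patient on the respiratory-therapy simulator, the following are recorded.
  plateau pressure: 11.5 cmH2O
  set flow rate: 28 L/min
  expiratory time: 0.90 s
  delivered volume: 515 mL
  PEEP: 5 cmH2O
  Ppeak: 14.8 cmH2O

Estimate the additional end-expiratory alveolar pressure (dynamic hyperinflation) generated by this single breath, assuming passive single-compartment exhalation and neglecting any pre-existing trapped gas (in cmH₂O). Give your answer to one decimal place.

Flow: 28 L/min ÷ 60 = 0.4667 L/s.
R = (PIP − Pplat)/V̇ = (14.8 − 11.5) / 0.4667 = 3.3/0.4667 = 7.071 cmH2O·s/L.
C = Vt/(Pplat − PEEP) = 515.0 / (11.5 − 5) = 515.0/6.5 = 79.231 mL/cmH2O.
τ = R × C = 7.071 × 0.07923 L/cmH2O = 0.5602 s.
Fraction remaining = e^(−Te/τ) = e^(−0.90/0.5602) = 0.2006; trapped volume = 515.0 × 0.2006 = 103.31 mL.
Additional alveolar pressure from trapping ≈ V_trapped / C = 103.31 / 79.231 = 1.304 cmH2O.

1.3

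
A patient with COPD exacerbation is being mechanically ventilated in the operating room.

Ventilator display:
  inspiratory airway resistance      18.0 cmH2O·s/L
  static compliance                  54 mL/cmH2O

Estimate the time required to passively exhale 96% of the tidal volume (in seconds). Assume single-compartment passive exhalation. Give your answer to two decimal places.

3.13

τ = R × C = 18.0 × 54 mL/cmH2O = 18.0 × 0.054 L/cmH2O = 0.972 s.
Exhaled fraction f = 1 − e^(−t/τ) → t = −τ·ln(1 − f) = −0.972·ln(0.04) = 3.129 s.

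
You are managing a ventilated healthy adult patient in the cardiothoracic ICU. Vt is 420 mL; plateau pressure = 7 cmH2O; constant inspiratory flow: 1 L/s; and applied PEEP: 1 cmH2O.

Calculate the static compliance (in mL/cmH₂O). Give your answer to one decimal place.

70.0

Cstat = Vt / (Pplat − PEEP) = 420 / (7 − 1) = 420 / 6.0 = 70.0 mL/cmH2O.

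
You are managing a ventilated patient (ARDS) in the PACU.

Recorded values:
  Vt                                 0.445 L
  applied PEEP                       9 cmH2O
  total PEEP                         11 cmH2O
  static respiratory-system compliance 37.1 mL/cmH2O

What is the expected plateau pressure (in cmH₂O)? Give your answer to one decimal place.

23.0

End-expiratory occlusion gives total PEEP = 11 cmH2O (intrinsic PEEP = 11 − 9 = 2). Use total PEEP for the elastic gradient.
Pplat = PEEPtotal + Vt / Cstat = 11 + 445 / 37.1 = 11 + 11.995 = 22.995 cmH2O.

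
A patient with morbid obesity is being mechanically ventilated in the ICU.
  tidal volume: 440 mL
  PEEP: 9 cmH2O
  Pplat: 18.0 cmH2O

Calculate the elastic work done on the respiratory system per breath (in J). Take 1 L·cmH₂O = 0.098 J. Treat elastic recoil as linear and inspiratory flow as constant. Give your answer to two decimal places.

0.19

Elastic work ≈ ½ × (Pplat − PEEP) × Vt = 0.5 × (18.0 − 9) × 0.440 L = 0.5 × 9.0 × 0.440 = 1.98 L·cmH2O.
× 0.098 J/(L·cmH2O) → 0.194 J.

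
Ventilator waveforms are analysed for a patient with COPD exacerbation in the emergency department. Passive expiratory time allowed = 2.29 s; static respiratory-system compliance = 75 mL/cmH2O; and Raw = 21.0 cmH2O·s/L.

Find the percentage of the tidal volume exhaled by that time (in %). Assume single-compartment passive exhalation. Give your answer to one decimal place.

76.6

τ = R × C = 21.0 × 75 mL/cmH2O = 21.0 × 0.075 L/cmH2O = 1.575 s.
Passive exhalation: V(t)/V₀ = e^(−t/τ) = e^(−2.29/1.575) = 0.2336.
Fraction exhaled = 1 − 0.2336 = 0.7664 → 76.64%.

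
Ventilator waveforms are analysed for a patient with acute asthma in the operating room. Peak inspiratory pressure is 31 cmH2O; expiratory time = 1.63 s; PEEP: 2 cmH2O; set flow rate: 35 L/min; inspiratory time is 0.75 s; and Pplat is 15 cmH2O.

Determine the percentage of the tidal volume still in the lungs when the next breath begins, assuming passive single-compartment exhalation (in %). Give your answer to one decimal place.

17.1

Flow: 35 L/min ÷ 60 = 0.5833 L/s.
Vt = flow × Ti = 0.5833 L/s × 0.75 s × 1000 mL/L = 437.48 mL.
R = (PIP − Pplat)/V̇ = (31 − 15) / 0.5833 = 16.0/0.5833 = 27.43 cmH2O·s/L.
C = Vt/(Pplat − PEEP) = 437.48 / (15 − 2) = 437.48/13.0 = 33.652 mL/cmH2O.
τ = R × C = 27.43 × 0.03365 L/cmH2O = 0.923 s.
Fraction remaining at end-expiration = e^(−Te/τ) = e^(−1.63/0.923) = 0.171 → 17.1%.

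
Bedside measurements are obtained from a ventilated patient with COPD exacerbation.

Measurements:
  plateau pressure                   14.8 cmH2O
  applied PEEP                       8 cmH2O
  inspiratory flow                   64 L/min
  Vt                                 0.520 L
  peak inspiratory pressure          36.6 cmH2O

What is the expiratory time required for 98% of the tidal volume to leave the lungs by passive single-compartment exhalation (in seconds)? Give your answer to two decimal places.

6.11

Flow: 64 L/min ÷ 60 = 1.0667 L/s.
R = (PIP − Pplat)/V̇ = (36.6 − 14.8) / 1.0667 = 21.8/1.0667 = 20.437 cmH2O·s/L.
C = Vt/(Pplat − PEEP) = 520.0 / (14.8 − 8) = 520.0/6.8 = 76.471 mL/cmH2O.
τ = R × C = 20.437 × 0.07647 L/cmH2O = 1.563 s.
t = −τ·ln(1 − 0.98) = −1.563·ln(0.02) = 6.114 s.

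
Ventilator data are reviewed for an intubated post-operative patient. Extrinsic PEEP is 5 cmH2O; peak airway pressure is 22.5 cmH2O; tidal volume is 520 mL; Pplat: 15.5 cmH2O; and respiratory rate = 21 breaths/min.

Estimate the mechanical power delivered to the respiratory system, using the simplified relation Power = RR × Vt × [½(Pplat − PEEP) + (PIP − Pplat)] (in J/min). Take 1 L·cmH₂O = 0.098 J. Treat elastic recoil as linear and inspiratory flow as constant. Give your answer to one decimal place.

13.1

Per-breath work = Vt × [½(Pplat−PEEP) + (PIP−Pplat)] = 0.520 × [0.5×10.5 + 7.0] = 0.520 × 12.25 = 6.37 L·cmH2O.
Power = 21 × 6.37 = 133.77 L·cmH2O/min.
× 0.098 J/(L·cmH2O) → 13.109 J/min.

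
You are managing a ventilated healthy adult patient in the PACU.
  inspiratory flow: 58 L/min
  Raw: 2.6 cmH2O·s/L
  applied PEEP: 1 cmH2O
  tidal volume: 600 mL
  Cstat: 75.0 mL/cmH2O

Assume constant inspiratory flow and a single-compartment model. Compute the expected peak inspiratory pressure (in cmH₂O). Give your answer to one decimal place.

Flow: 58 L/min ÷ 60 = 0.9667 L/s.
Equation of motion (constant flow): PIP = Vt/C + R·V̇ + PEEP.
PIP = 600/75.0 + 2.6×0.9667 + 1 = 8.0 + 2.513 + 1 = 11.513 cmH2O.

11.5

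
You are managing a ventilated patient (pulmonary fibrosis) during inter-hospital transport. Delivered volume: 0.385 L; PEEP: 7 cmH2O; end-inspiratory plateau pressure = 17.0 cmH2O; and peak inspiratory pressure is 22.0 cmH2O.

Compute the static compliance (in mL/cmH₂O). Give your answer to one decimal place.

Cstat = Vt / (Pplat − PEEP) = 385 / (17.0 − 7) = 385 / 10.0 = 38.5 mL/cmH2O.

38.5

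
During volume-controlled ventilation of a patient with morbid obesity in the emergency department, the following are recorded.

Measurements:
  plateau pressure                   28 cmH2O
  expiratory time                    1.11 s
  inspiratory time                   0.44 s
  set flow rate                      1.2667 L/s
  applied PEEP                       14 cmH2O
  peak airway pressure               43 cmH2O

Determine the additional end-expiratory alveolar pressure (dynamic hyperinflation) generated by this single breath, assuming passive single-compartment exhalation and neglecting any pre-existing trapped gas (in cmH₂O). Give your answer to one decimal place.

1.3

Vt = flow × Ti = 1.2667 L/s × 0.44 s × 1000 mL/L = 557.35 mL.
R = (PIP − Pplat)/V̇ = (43 − 28) / 1.2667 = 15.0/1.2667 = 11.842 cmH2O·s/L.
C = Vt/(Pplat − PEEP) = 557.35 / (28 − 14) = 557.35/14.0 = 39.811 mL/cmH2O.
τ = R × C = 11.842 × 0.03981 L/cmH2O = 0.4714 s.
Fraction remaining = e^(−Te/τ) = e^(−1.11/0.4714) = 0.09492; trapped volume = 557.35 × 0.09492 = 52.904 mL.
Additional alveolar pressure from trapping ≈ V_trapped / C = 52.904 / 39.811 = 1.329 cmH2O.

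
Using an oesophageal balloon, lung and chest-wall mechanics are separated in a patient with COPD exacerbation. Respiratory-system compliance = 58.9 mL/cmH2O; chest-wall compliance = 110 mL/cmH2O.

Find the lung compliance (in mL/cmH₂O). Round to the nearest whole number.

1/CL = 1/Crs − 1/Ccw.
1/CL = 1/58.9 − 1/110 = 0.007887.
CL = 126.79 mL/cmH2O.

127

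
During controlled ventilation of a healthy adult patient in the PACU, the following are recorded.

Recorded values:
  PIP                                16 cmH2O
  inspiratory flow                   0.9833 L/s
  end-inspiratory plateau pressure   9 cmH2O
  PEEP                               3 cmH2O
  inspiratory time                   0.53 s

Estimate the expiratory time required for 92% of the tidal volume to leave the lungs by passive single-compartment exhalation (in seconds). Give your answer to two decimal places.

Vt = flow × Ti = 0.9833 L/s × 0.53 s × 1000 mL/L = 521.15 mL.
R = (PIP − Pplat)/V̇ = (16 − 9) / 0.9833 = 7.0/0.9833 = 7.119 cmH2O·s/L.
C = Vt/(Pplat − PEEP) = 521.15 / (9 − 3) = 521.15/6.0 = 86.858 mL/cmH2O.
τ = R × C = 7.119 × 0.08686 L/cmH2O = 0.6184 s.
t = −τ·ln(1 − 0.92) = −0.6184·ln(0.08) = 1.562 s.

1.56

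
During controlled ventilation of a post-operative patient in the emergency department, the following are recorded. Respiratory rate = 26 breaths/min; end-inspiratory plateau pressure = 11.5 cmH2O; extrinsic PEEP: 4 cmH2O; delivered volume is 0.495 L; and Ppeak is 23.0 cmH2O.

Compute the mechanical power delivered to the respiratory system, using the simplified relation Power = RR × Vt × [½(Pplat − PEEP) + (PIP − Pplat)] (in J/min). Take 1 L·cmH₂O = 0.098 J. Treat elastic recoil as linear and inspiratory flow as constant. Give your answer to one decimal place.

19.2

Per-breath work = Vt × [½(Pplat−PEEP) + (PIP−Pplat)] = 0.495 × [0.5×7.5 + 11.5] = 0.495 × 15.25 = 7.549 L·cmH2O.
Power = 26 × 7.549 = 196.27 L·cmH2O/min.
× 0.098 J/(L·cmH2O) → 19.234 J/min.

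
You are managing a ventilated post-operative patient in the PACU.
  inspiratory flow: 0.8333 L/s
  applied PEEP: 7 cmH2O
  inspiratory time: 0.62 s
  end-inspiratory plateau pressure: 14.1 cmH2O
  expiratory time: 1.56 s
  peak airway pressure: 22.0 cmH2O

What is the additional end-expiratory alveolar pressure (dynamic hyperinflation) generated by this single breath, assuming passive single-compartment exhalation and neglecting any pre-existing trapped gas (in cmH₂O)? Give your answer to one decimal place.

Vt = flow × Ti = 0.8333 L/s × 0.62 s × 1000 mL/L = 516.65 mL.
R = (PIP − Pplat)/V̇ = (22.0 − 14.1) / 0.8333 = 7.9/0.8333 = 9.48 cmH2O·s/L.
C = Vt/(Pplat − PEEP) = 516.65 / (14.1 − 7) = 516.65/7.1 = 72.768 mL/cmH2O.
τ = R × C = 9.48 × 0.07277 L/cmH2O = 0.6899 s.
Fraction remaining = e^(−Te/τ) = e^(−1.56/0.6899) = 0.1042; trapped volume = 516.65 × 0.1042 = 53.835 mL.
Additional alveolar pressure from trapping ≈ V_trapped / C = 53.835 / 72.768 = 0.7398 cmH2O.

0.7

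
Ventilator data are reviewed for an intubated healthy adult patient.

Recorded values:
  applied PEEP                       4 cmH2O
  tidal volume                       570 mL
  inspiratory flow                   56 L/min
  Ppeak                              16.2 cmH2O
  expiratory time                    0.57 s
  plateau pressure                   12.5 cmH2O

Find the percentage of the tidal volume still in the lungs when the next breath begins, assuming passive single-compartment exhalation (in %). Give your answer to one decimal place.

Flow: 56 L/min ÷ 60 = 0.9333 L/s.
R = (PIP − Pplat)/V̇ = (16.2 − 12.5) / 0.9333 = 3.7/0.9333 = 3.964 cmH2O·s/L.
C = Vt/(Pplat − PEEP) = 570.0 / (12.5 − 4) = 570.0/8.5 = 67.059 mL/cmH2O.
τ = R × C = 3.964 × 0.06706 L/cmH2O = 0.2658 s.
Fraction remaining at end-expiration = e^(−Te/τ) = e^(−0.57/0.2658) = 0.1171 → 11.71%.

11.7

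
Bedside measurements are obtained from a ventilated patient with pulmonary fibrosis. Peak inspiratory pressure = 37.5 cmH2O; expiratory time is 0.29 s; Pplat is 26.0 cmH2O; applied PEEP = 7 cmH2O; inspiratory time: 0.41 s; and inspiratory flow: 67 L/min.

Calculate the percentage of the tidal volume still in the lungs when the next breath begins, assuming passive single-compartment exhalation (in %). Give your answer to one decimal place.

Flow: 67 L/min ÷ 60 = 1.1167 L/s.
Vt = flow × Ti = 1.1167 L/s × 0.41 s × 1000 mL/L = 457.85 mL.
R = (PIP − Pplat)/V̇ = (37.5 − 26.0) / 1.1167 = 11.5/1.1167 = 10.298 cmH2O·s/L.
C = Vt/(Pplat − PEEP) = 457.85 / (26.0 − 7) = 457.85/19.0 = 24.097 mL/cmH2O.
τ = R × C = 10.298 × 0.0241 L/cmH2O = 0.2482 s.
Fraction remaining at end-expiration = e^(−Te/τ) = e^(−0.29/0.2482) = 0.3109 → 31.09%.

31.1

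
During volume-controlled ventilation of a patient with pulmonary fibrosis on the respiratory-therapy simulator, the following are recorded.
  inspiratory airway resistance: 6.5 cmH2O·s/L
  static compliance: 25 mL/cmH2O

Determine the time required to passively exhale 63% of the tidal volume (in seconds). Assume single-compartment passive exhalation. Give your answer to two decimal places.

τ = R × C = 6.5 × 25 mL/cmH2O = 6.5 × 0.025 L/cmH2O = 0.1625 s.
Exhaled fraction f = 1 − e^(−t/τ) → t = −τ·ln(1 − f) = −0.1625·ln(0.37) = 0.1616 s.

0.16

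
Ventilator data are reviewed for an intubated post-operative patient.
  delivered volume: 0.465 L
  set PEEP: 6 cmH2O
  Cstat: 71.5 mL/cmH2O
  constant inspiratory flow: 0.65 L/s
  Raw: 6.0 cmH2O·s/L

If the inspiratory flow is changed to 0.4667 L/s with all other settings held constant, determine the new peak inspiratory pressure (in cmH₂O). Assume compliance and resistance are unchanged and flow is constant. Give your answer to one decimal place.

PIP = Vt/C + R·V̇ + PEEP (constant-flow equation of motion).
Only the resistive term changes: ΔPIP = R × ΔV̇ = 6.0 × (0.4667 − 0.65) = 6.0 × -0.1833 = -1.1 cmH2O.
Original PIP = 465/71.5 + 6.0×0.65 + 6 = 16.403 cmH2O; new PIP = 16.403 + (-1.1) = 15.303 cmH2O.

15.3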